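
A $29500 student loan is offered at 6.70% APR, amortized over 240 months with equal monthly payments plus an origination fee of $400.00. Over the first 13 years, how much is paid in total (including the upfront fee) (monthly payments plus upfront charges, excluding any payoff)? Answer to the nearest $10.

Monthly rate = 6.7%/12 = 0.0055833; payment = 29,500 × 0.0055833 / (1 − (1+0.0055833)^−240) = $223.43.
Total outlay = 156 × $223.43 + $400.00 = $35,255.08.

$35,260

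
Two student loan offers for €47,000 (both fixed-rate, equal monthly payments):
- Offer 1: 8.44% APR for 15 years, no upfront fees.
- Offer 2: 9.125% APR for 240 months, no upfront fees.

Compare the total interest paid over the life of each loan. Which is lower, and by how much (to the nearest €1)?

Offer 1 by €19,386

Offer 1: at 8.44% the monthly rate is 0.0070333, so the payment is 47,000 × 0.0070333 / (1 − 1.0070333^−180) = €461.18.
Total interest on Offer 1 = 180 × €461.18 − €47,000 = €36,012.40.
Offer 2: at 9.125% the monthly rate is 0.0076042, so the payment is 47,000 × 0.0076042 / (1 − 1.0076042^−240) = €426.66.
Total interest on Offer 2 = 240 × €426.66 − €47,000 = €55,398.40.
Offer 1 is lower by €19,386.00.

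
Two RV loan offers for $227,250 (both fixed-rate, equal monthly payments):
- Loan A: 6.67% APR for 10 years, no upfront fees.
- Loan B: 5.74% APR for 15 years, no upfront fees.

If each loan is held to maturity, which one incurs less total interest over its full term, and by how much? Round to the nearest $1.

Loan A by $27,451

Loan A: monthly rate = 6.67%/12 = 0.0055583; payment = 227,250 × 0.0055583 / (1 − (1+0.0055583)^−120) = $2,600.08.
Total interest on Loan A = 120 × $2,600.08 − $227,250 = $84,759.60.
Loan B: at 5.74% the monthly rate is 0.0047833, so the payment is 227,250 × 0.0047833 / (1 − 1.0047833^−180) = $1,885.89.
Total interest on Loan B = 180 × $1,885.89 − $227,250 = $112,210.20.
Loan A is lower by $27,450.60.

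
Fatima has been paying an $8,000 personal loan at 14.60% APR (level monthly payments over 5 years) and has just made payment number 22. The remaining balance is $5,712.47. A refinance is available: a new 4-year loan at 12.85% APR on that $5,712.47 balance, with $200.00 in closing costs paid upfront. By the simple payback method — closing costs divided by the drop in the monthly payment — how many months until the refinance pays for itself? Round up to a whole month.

Current payment = 8,000 × 14.6%/12 / (1 − (1+0.0121667)^−60) = $188.64.
Refinanced payment = 5,712.47 × 0.0107083 / (1 − (1+0.0107083)^−48) = $152.83.
Monthly savings = $188.64 − $152.83 = $35.81.
Break-even = $200.00 / $35.81 = 5.59 → 6 months.

6 months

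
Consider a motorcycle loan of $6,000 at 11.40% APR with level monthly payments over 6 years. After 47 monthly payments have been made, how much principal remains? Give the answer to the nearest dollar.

$2,558

With monthly rate i = 11.4%/12 = 0.0095000, the balance after k of n payments is P · [(1+i)^n − (1+i)^k] / [(1+i)^n − 1].
(1+0.0095000)^72 = 1.97540103 and (1+0.0095000)^47 = 1.55954243, so the balance is 6,000 × (1.97540103 − 1.55954243) / (1.97540103 − 1) = $2,558.08.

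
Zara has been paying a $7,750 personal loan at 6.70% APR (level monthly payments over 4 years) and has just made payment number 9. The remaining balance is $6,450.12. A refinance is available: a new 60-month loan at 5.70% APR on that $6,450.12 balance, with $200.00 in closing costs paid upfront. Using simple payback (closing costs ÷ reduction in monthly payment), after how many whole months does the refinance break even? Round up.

Current payment = 7,750 × 6.7%/12 / (1 − (1+0.0055833)^−48) = $184.51.
Refinanced payment = 6,450.12 × 0.0047500 / (1 − (1+0.0047500)^−60) = $123.80.
Monthly savings = $184.51 − $123.80 = $60.71.
Break-even = $200.00 / $60.71 = 3.29 → 4 months.

4 months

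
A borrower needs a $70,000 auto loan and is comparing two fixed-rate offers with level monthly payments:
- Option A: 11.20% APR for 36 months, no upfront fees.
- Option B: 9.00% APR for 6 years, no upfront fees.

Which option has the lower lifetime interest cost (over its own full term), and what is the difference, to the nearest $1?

Option A: monthly rate = 11.2%/12 = 0.0093333; payment = 70,000 × 0.0093333 / (1 − (1+0.0093333)^−36) = $2,298.35.
Total interest on Option A = 36 × $2,298.35 − $70,000 = $12,740.60.
Option B: monthly rate = 9%/12 = 0.0075000; payment = 70,000 × 0.0075000 / (1 − (1+0.0075000)^−72) = $1,261.79.
Total interest on Option B = 72 × $1,261.79 − $70,000 = $20,848.88.
Option A is lower by $8,108.28.

Option A by $8,108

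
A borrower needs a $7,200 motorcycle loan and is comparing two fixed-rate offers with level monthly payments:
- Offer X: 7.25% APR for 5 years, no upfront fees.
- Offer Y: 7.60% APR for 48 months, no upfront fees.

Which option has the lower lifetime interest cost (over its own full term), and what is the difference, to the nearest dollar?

Offer Y by $233

Offer X: monthly rate = 7.25%/12 = 0.0060417; payment = 7,200 × 0.0060417 / (1 − (1+0.0060417)^−60) = $143.42.
Total interest on Offer X = 60 × $143.42 − $7,200 = $1,405.20.
Offer Y: monthly rate = 7.6%/12 = 0.0063333; payment = 7,200 × 0.0063333 / (1 − (1+0.0063333)^−48) = $174.42.
Total interest on Offer Y = 48 × $174.42 − $7,200 = $1,172.16.
Offer Y is lower by $233.04.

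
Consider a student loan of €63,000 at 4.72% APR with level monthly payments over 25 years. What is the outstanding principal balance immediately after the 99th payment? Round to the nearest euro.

With monthly rate i = 4.72%/12 = 0.0039333, the balance after k of n payments is P · [(1+i)^n − (1+i)^k] / [(1+i)^n − 1].
(1+0.0039333)^300 = 3.24685034 and (1+0.0039333)^99 = 1.47496783, so the balance is 63,000 × (3.24685034 − 1.47496783) / (3.24685034 − 1) = €49,682.26.

€49,682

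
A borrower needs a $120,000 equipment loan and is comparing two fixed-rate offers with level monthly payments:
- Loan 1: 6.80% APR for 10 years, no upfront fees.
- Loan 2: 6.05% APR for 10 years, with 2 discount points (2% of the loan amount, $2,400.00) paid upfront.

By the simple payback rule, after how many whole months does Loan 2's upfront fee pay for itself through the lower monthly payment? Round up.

Loan 1: monthly rate = 6.8%/12 = 0.0056667; payment = 120,000 × 0.0056667 / (1 − (1+0.0056667)^−120) = $1,380.96.
Loan 2: at 6.05% the monthly rate is 0.0050417, so the payment is 120,000 × 0.0050417 / (1 − 1.0050417^−120) = $1,335.26.
Monthly savings = $1,380.96 − $1,335.26 = $45.70.
Break-even = $2,400.00 / $45.70 = 52.52 → 53 months.

53 months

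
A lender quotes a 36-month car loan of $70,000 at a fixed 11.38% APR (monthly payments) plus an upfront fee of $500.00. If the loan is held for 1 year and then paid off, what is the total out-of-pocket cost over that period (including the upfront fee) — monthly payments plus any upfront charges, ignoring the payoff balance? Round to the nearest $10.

At 11.38% the monthly rate is 0.0094833, so the payment is 70,000 × 0.0094833 / (1 − 1.0094833^−36) = $2,304.33.
Total outlay = 12 × $2,304.33 + $500.00 = $28,151.96.

$28,150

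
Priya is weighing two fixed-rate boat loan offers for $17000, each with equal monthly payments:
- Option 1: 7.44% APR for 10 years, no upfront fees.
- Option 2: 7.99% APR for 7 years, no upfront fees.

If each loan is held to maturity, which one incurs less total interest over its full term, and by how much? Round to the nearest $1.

Option 1: monthly rate = 7.44%/12 = 0.0062000; payment = 17,000 × 0.0062000 / (1 − (1+0.0062000)^−120) = $201.26.
Total interest on Option 1 = 120 × $201.26 − $17,000 = $7,151.20.
Option 2: monthly rate = 7.99%/12 = 0.0066583; payment = 17,000 × 0.0066583 / (1 − (1+0.0066583)^−84) = $264.88.
Total interest on Option 2 = 84 × $264.88 − $17,000 = $5,249.92.
Option 2 is lower by $1,901.28.

Option 2 by $1,901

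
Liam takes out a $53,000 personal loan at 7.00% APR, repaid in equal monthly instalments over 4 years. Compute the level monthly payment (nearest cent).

$1,269.15

Monthly rate = 7%/12 = 0.0058333; payment = 53,000 × 0.0058333 / (1 − (1+0.0058333)^−48) = $1,269.15.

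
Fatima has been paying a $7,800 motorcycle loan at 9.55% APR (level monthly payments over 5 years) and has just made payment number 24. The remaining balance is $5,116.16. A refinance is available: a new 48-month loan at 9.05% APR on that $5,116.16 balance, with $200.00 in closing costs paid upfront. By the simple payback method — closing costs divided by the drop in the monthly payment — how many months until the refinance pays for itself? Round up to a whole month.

6 months

Current payment = 7,800 × 9.55%/12 / (1 − (1+0.0079583)^−60) = $164.01.
Refinanced payment = 5,116.16 × 0.0075417 / (1 − (1+0.0075417)^−48) = $127.44.
Monthly savings = $164.01 − $127.44 = $36.57.
Break-even = $200.00 / $36.57 = 5.47 → 6 months.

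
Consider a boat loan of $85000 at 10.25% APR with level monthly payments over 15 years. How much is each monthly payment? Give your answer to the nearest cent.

At 10.25% the monthly rate is 0.0085417, so the payment is 85,000 × 0.0085417 / (1 − 1.0085417^−180) = $926.46.

$926.46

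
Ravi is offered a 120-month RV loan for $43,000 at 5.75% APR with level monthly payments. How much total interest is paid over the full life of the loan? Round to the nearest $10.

$13,640

Monthly rate = 5.75%/12 = 0.0047917; payment = 43,000 × 0.0047917 / (1 − (1+0.0047917)^−120) = $472.01.
Total paid = 120 × $472.01 = $56,641.20; interest = $56,641.20 − $43,000 = $13,641.20.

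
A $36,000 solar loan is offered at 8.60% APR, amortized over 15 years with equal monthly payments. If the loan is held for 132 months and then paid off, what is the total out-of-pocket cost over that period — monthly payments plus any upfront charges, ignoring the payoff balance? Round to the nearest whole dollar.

Monthly rate = 8.6%/12 = 0.0071667; payment = 36,000 × 0.0071667 / (1 − (1+0.0071667)^−180) = $356.62.
Total outlay = 132 × $356.62 = $47,073.84.

$47,074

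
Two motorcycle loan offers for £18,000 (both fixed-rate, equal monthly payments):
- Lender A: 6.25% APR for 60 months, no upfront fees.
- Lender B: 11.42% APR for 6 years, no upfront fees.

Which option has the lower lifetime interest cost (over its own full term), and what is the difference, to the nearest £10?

Lender A by £3,940

Lender A: monthly rate = 6.25%/12 = 0.0052083; payment = 18,000 × 0.0052083 / (1 − (1+0.0052083)^−60) = £350.09.
Total interest on Lender A = 60 × £350.09 − £18,000 = £3,005.40.
Lender B: monthly rate = 11.42%/12 = 0.0095167; payment = 18,000 × 0.0095167 / (1 − (1+0.0095167)^−72) = £346.50.
Total interest on Lender B = 72 × £346.50 − £18,000 = £6,948.00.
Lender A is lower by £3,942.60.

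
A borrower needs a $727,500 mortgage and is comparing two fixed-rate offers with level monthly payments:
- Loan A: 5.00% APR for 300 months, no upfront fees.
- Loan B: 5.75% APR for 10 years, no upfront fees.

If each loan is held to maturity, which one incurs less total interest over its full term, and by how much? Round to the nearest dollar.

Loan B by $317,582

Loan A: at 5.00% the monthly rate is 0.0041667, so the payment is 727,500 × 0.0041667 / (1 − 1.0041667^−300) = $4,252.89.
Total interest on Loan A = 300 × $4,252.89 − $727,500 = $548,367.00.
Loan B: monthly rate = 5.75%/12 = 0.0047917; payment = 727,500 × 0.0047917 / (1 − (1+0.0047917)^−120) = $7,985.71.
Total interest on Loan B = 120 × $7,985.71 − $727,500 = $230,785.20.
Loan B is lower by $317,581.80.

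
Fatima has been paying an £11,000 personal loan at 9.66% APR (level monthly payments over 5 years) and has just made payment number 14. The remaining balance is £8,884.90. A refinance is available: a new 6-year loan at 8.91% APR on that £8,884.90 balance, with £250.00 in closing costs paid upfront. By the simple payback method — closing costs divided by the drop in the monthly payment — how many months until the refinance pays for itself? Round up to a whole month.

4 months

Current payment = 11,000 × 9.66%/12 / (1 − (1+0.0080500)^−60) = £231.88.
Refinanced payment = 8,884.90 × 0.0074250 / (1 − (1+0.0074250)^−72) = £159.76.
Monthly savings = £231.88 − £159.76 = £72.12.
Break-even = £250.00 / £72.12 = 3.47 → 4 months.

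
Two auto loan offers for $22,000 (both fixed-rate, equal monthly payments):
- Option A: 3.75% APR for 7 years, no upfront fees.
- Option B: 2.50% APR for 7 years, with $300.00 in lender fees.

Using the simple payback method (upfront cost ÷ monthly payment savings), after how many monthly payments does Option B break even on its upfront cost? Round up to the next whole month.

Option A: at 3.75% the monthly rate is 0.0031250, so the payment is 22,000 × 0.0031250 / (1 − 1.0031250^−84) = $298.19.
Option B: monthly rate = 2.5%/12 = 0.0020833; payment = 22,000 × 0.0020833 / (1 − (1+0.0020833)^−84) = $285.76.
Monthly savings = $298.19 − $285.76 = $12.43.
Break-even = $300.00 / $12.43 = 24.14 → 25 months.

25 months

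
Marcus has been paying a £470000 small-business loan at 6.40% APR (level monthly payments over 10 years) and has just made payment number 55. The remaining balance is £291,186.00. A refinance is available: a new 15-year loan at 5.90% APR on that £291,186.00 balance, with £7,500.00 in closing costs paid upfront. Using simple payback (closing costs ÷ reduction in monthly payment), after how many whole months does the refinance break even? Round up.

3 months

Current payment = 470,000 × 6.4%/12 / (1 − (1+0.0053333)^−120) = £5,312.87.
Refinanced payment = 291,186.00 × 0.0049167 / (1 − (1+0.0049167)^−180) = £2,441.49.
Monthly savings = £5,312.87 − £2,441.49 = £2,871.38.
Break-even = £7,500.00 / £2,871.38 = 2.61 → 3 months.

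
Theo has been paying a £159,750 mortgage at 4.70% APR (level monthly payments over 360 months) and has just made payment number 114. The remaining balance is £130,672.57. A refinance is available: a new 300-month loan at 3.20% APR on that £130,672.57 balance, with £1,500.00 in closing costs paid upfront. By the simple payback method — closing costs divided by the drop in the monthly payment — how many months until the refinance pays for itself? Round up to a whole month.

8 months

Current payment = 159,750 × 4.7%/12 / (1 − (1+0.0039167)^−360) = £828.52.
Refinanced payment = 130,672.57 × 0.0026667 / (1 − (1+0.0026667)^−300) = £633.34.
Monthly savings = £828.52 − £633.34 = £195.18.
Break-even = £1,500.00 / £195.18 = 7.69 → 8 months.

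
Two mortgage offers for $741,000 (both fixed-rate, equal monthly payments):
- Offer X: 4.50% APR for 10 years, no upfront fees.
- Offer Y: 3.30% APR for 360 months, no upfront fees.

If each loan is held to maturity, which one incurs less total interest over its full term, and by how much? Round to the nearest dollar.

Offer X: at 4.50% the monthly rate is 0.0037500, so the payment is 741,000 × 0.0037500 / (1 − 1.0037500^−120) = $7,679.61.
Total interest on Offer X = 120 × $7,679.61 − $741,000 = $180,553.20.
Offer Y: at 3.30% the monthly rate is 0.0027500, so the payment is 741,000 × 0.0027500 / (1 − 1.0027500^−360) = $3,245.25.
Total interest on Offer Y = 360 × $3,245.25 − $741,000 = $427,290.00.
Offer X is lower by $246,736.80.

Offer X by $246,737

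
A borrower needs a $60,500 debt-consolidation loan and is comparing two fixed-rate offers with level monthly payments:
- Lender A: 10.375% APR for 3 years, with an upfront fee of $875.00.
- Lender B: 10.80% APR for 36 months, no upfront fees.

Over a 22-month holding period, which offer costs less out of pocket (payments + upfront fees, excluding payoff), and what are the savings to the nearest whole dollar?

Lender B by $608

Lender A: at 10.375% the monthly rate is 0.0086458, so the payment is 60,500 × 0.0086458 / (1 − 1.0086458^−36) = $1,962.83.
Lender B: monthly rate = 10.8%/12 = 0.0090000; payment = 60,500 × 0.0090000 / (1 − (1+0.0090000)^−36) = $1,974.97.
Over 22 months: Lender A costs 22 × $1,962.83 + $875.00 = $44,057.26; Lender B costs 22 × $1,974.97 = $43,449.34.
Lender B is cheaper by $44,057.26 − $43,449.34 = $607.92.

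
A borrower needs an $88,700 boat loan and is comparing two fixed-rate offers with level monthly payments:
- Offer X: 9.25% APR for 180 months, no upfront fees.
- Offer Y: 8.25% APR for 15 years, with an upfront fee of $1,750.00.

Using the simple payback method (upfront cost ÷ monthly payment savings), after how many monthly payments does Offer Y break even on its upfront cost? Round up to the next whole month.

Offer X: at 9.25% the monthly rate is 0.0077083, so the payment is 88,700 × 0.0077083 / (1 − 1.0077083^−180) = $912.89.
Offer Y: monthly rate = 8.25%/12 = 0.0068750; payment = 88,700 × 0.0068750 / (1 − (1+0.0068750)^−180) = $860.51.
Monthly savings = $912.89 − $860.51 = $52.38.
Break-even = $1,750.00 / $52.38 = 33.41 → 34 months.

34 months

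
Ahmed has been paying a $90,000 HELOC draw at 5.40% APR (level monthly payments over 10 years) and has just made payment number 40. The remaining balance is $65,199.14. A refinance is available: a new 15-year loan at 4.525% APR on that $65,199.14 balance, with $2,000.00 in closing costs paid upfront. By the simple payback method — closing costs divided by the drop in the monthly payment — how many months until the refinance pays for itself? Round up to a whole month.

Current payment = 90,000 × 5.4%/12 / (1 − (1+0.0045000)^−120) = $972.28.
Refinanced payment = 65,199.14 × 0.0037708 / (1 − (1+0.0037708)^−180) = $499.60.
Monthly savings = $972.28 − $499.60 = $472.68.
Break-even = $2,000.00 / $472.68 = 4.23 → 5 months.

5 months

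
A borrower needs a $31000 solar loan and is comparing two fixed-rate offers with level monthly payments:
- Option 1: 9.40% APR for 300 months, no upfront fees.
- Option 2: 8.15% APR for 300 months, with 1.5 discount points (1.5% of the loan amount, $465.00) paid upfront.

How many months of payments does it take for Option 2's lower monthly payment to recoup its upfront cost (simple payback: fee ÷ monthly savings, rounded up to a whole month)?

18 months

Option 1: at 9.40% the monthly rate is 0.0078333, so the payment is 31,000 × 0.0078333 / (1 − 1.0078333^−300) = $268.69.
Option 2: monthly rate = 8.15%/12 = 0.0067917; payment = 31,000 × 0.0067917 / (1 − (1+0.0067917)^−300) = $242.35.
Monthly savings = $268.69 − $242.35 = $26.34.
Break-even = $465.00 / $26.34 = 17.65 → 18 months.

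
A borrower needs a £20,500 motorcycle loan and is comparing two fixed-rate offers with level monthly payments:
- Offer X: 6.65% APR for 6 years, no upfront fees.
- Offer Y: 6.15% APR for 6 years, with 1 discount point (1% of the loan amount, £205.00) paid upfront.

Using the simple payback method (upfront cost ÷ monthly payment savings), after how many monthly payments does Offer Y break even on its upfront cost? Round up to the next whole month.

Offer X: monthly rate = 6.65%/12 = 0.0055417; payment = 20,500 × 0.0055417 / (1 − (1+0.0055417)^−72) = £346.07.
Offer Y: monthly rate = 6.15%/12 = 0.0051250; payment = 20,500 × 0.0051250 / (1 − (1+0.0051250)^−72) = £341.20.
Monthly savings = £346.07 − £341.20 = £4.87.
Break-even = £205.00 / £4.87 = 42.09 → 43 months.

43 months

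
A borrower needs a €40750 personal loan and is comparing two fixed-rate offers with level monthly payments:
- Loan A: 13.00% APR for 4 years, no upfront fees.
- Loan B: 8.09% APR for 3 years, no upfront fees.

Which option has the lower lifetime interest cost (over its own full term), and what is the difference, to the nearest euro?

Loan A: monthly rate = 13%/12 = 0.0108333; payment = 40,750 × 0.0108333 / (1 − (1+0.0108333)^−48) = €1,093.22.
Total interest on Loan A = 48 × €1,093.22 − €40,750 = €11,724.56.
Loan B: monthly rate = 8.09%/12 = 0.0067417; payment = 40,750 × 0.0067417 / (1 − (1+0.0067417)^−36) = €1,278.65.
Total interest on Loan B = 36 × €1,278.65 − €40,750 = €5,281.40.
Loan B is lower by €6,443.16.

Loan B by €6,443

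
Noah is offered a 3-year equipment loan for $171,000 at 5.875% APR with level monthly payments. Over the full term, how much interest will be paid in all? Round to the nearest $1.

$15,929

At 5.875% the monthly rate is 0.0048958, so the payment is 171,000 × 0.0048958 / (1 − 1.0048958^−36) = $5,192.47.
Total paid = 36 × $5,192.47 = $186,928.92; interest = $186,928.92 − $171,000 = $15,928.92.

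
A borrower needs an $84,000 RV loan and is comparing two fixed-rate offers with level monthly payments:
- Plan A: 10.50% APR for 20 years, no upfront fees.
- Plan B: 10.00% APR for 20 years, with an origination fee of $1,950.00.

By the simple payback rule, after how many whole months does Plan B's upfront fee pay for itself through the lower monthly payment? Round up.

70 months

Plan A: at 10.50% the monthly rate is 0.0087500, so the payment is 84,000 × 0.0087500 / (1 − 1.0087500^−240) = $838.64.
Plan B: at 10.00% the monthly rate is 0.0083333, so the payment is 84,000 × 0.0083333 / (1 − 1.0083333^−240) = $810.62.
Monthly savings = $838.64 − $810.62 = $28.02.
Break-even = $1,950.00 / $28.02 = 69.59 → 70 months.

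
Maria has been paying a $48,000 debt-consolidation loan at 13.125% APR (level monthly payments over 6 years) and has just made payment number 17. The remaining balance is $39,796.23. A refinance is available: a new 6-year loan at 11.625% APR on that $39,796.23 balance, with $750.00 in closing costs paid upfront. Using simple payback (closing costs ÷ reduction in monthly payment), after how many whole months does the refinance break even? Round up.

4 months

Current payment = 48,000 × 13.125%/12 / (1 − (1+0.0109375)^−72) = $966.73.
Refinanced payment = 39,796.23 × 0.0096875 / (1 − (1+0.0096875)^−72) = $770.29.
Monthly savings = $966.73 − $770.29 = $196.44.
Break-even = $750.00 / $196.44 = 3.82 → 4 months.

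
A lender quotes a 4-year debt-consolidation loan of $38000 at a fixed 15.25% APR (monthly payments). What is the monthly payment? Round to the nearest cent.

At 15.25% the monthly rate is 0.0127083, so the payment is 38,000 × 0.0127083 / (1 − 1.0127083^−48) = $1,062.39.

$1,062.39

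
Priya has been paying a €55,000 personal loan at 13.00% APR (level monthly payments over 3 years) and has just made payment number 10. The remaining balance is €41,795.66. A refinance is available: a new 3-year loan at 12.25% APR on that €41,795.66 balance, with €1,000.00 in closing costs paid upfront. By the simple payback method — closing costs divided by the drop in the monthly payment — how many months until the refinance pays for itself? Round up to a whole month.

3 months

Current payment = 55,000 × 13%/12 / (1 − (1+0.0108333)^−36) = €1,853.17.
Refinanced payment = 41,795.66 × 0.0102083 / (1 − (1+0.0102083)^−36) = €1,393.21.
Monthly savings = €1,853.17 − €1,393.21 = €459.96.
Break-even = €1,000.00 / €459.96 = 2.17 → 3 months.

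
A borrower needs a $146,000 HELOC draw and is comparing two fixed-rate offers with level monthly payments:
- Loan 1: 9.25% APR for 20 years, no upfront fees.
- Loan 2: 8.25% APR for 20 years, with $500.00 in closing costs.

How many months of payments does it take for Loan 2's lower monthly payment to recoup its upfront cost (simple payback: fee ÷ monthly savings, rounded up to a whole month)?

6 months

Loan 1: at 9.25% the monthly rate is 0.0077083, so the payment is 146,000 × 0.0077083 / (1 − 1.0077083^−240) = $1,337.17.
Loan 2: at 8.25% the monthly rate is 0.0068750, so the payment is 146,000 × 0.0068750 / (1 − 1.0068750^−240) = $1,244.02.
Monthly savings = $1,337.17 − $1,244.02 = $93.15.
Break-even = $500.00 / $93.15 = 5.37 → 6 months.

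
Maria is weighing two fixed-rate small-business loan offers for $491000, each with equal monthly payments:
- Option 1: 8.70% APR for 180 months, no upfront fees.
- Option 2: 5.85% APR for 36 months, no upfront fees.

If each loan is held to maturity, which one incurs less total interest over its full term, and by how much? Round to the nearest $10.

Option 2 by $344,170

Option 1: at 8.70% the monthly rate is 0.0072500, so the payment is 491,000 × 0.0072500 / (1 − 1.0072500^−180) = $4,892.81.
Total interest on Option 1 = 180 × $4,892.81 − $491,000 = $389,705.80.
Option 2: at 5.85% the monthly rate is 0.0048750, so the payment is 491,000 × 0.0048750 / (1 − 1.0048750^−36) = $14,903.82.
Total interest on Option 2 = 36 × $14,903.82 − $491,000 = $45,537.52.
Option 2 is lower by $344,168.28.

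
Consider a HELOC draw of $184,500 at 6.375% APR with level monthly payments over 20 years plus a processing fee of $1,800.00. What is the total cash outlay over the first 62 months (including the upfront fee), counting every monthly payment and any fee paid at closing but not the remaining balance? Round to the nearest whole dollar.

Monthly rate = 6.375%/12 = 0.0053125; payment = 184,500 × 0.0053125 / (1 − (1+0.0053125)^−240) = $1,362.04.
Total outlay = 62 × $1,362.04 + $1,800.00 = $86,246.48.

$86,246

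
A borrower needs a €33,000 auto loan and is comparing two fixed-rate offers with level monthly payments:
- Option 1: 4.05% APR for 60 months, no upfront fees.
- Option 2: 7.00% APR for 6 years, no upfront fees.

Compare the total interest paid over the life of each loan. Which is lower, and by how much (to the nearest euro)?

Option 1: at 4.05% the monthly rate is 0.0033750, so the payment is 33,000 × 0.0033750 / (1 − 1.0033750^−60) = €608.49.
Total interest on Option 1 = 60 × €608.49 − €33,000 = €3,509.40.
Option 2: monthly rate = 7%/12 = 0.0058333; payment = 33,000 × 0.0058333 / (1 − (1+0.0058333)^−72) = €562.62.
Total interest on Option 2 = 72 × €562.62 − €33,000 = €7,508.64.
Option 1 is lower by €3,999.24.

Option 1 by €3,999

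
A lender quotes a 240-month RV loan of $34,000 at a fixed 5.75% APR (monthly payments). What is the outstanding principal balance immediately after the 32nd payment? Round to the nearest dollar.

$31,386

With monthly rate i = 5.75%/12 = 0.0047917, the balance after k of n payments is P · [(1+i)^n − (1+i)^k] / [(1+i)^n − 1].
(1+0.0047917)^240 = 3.14953103 and (1+0.0047917)^32 = 1.16528669, so the balance is 34,000 × (3.14953103 − 1.16528669) / (3.14953103 − 1) = $31,385.59.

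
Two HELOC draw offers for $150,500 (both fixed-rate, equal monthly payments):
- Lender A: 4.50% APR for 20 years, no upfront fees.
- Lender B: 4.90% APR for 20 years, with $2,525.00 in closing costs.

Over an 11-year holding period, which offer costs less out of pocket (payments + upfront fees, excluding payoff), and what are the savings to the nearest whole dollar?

Lender A: monthly rate = 4.5%/12 = 0.0037500; payment = 150,500 × 0.0037500 / (1 − (1+0.0037500)^−240) = $952.14.
Lender B: monthly rate = 4.9%/12 = 0.0040833; payment = 150,500 × 0.0040833 / (1 − (1+0.0040833)^−240) = $984.94.
Over 132 months: Lender A costs 132 × $952.14 = $125,682.48; Lender B costs 132 × $984.94 + $2,525.00 = $132,537.08.
Lender A is cheaper by $132,537.08 − $125,682.48 = $6,854.60.

Lender A by $6,855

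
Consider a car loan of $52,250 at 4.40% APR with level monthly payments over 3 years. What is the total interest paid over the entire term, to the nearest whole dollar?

$3,620

Monthly rate = 4.4%/12 = 0.0036667; payment = 52,250 × 0.0036667 / (1 − (1+0.0036667)^−36) = $1,551.94.
Total paid = 36 × $1,551.94 = $55,869.84; interest = $55,869.84 − $52,250 = $3,619.84.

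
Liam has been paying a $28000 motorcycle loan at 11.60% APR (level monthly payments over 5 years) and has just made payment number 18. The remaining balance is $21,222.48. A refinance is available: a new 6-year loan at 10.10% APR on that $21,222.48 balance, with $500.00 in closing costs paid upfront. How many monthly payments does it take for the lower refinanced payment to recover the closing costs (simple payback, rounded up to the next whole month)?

3 months

Current payment = 28,000 × 11.6%/12 / (1 − (1+0.0096667)^−60) = $617.20.
Refinanced payment = 21,222.48 × 0.0084167 / (1 − (1+0.0084167)^−72) = $394.24.
Monthly savings = $617.20 − $394.24 = $222.96.
Break-even = $500.00 / $222.96 = 2.24 → 3 months.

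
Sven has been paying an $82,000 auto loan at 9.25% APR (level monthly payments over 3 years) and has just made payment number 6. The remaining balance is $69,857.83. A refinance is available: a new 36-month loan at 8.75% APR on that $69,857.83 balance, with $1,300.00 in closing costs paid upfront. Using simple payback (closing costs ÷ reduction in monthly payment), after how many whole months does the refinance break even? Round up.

Current payment = 82,000 × 9.25%/12 / (1 − (1+0.0077083)^−36) = $2,617.13.
Refinanced payment = 69,857.83 × 0.0072917 / (1 − (1+0.0072917)^−36) = $2,213.34.
Monthly savings = $2,617.13 − $2,213.34 = $403.79.
Break-even = $1,300.00 / $403.79 = 3.22 → 4 months.

4 months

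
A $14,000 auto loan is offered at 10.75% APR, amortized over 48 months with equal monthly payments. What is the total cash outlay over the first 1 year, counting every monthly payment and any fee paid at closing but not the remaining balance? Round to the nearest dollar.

Monthly rate = 10.75%/12 = 0.0089583; payment = 14,000 × 0.0089583 / (1 − (1+0.0089583)^−48) = $360.14.
Total outlay = 12 × $360.14 = $4,321.68.

$4,322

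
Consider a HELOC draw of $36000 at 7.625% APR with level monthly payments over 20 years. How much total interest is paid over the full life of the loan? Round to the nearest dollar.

Monthly rate = 7.625%/12 = 0.0063542; payment = 36,000 × 0.0063542 / (1 − (1+0.0063542)^−240) = $292.77.
Total paid = 240 × $292.77 = $70,264.80; interest = $70,264.80 − $36,000 = $34,264.80.

$34,265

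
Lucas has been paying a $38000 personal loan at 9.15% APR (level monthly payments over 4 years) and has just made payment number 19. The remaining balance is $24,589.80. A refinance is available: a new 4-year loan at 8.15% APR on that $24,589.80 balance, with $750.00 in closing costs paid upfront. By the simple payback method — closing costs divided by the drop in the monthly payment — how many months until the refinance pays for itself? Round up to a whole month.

Current payment = 38,000 × 9.15%/12 / (1 − (1+0.0076250)^−48) = $948.34.
Refinanced payment = 24,589.80 × 0.0067917 / (1 − (1+0.0067917)^−48) = $602.04.
Monthly savings = $948.34 − $602.04 = $346.30.
Break-even = $750.00 / $346.30 = 2.17 → 3 months.

3 months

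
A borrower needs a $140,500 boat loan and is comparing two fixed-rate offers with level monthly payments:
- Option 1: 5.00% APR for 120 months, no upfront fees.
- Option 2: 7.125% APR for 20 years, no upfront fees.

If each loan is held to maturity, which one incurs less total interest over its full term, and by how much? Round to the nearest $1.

Option 1 by $85,140

Option 1: monthly rate = 5%/12 = 0.0041667; payment = 140,500 × 0.0041667 / (1 − (1+0.0041667)^−120) = $1,490.22.
Total interest on Option 1 = 120 × $1,490.22 − $140,500 = $38,326.40.
Option 2: at 7.125% the monthly rate is 0.0059375, so the payment is 140,500 × 0.0059375 / (1 − 1.0059375^−240) = $1,099.86.
Total interest on Option 2 = 240 × $1,099.86 − $140,500 = $123,466.40.
Option 1 is lower by $85,140.00.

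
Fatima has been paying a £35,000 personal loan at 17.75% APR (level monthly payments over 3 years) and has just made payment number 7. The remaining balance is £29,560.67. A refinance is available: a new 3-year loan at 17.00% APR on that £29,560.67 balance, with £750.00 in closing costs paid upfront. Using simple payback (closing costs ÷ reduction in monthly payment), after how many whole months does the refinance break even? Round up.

4 months

Current payment = 35,000 × 17.75%/12 / (1 − (1+0.0147917)^−36) = £1,260.95.
Refinanced payment = 29,560.67 × 0.0141667 / (1 − (1+0.0141667)^−36) = £1,053.92.
Monthly savings = £1,260.95 − £1,053.92 = £207.03.
Break-even = £750.00 / £207.03 = 3.62 → 4 months.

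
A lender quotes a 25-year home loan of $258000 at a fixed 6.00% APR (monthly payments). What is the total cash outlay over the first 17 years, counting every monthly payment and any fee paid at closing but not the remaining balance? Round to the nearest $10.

$339,110

Monthly rate = 6%/12 = 0.0050000; payment = 258,000 × 0.0050000 / (1 − (1+0.0050000)^−300) = $1,662.30.
Total outlay = 204 × $1,662.30 = $339,109.20.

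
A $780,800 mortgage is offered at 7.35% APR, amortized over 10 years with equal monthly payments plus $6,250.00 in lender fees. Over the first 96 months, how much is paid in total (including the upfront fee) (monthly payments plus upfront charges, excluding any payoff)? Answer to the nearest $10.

$890,140

Monthly rate = 7.35%/12 = 0.0061250; payment = 780,800 × 0.0061250 / (1 − (1+0.0061250)^−120) = $9,207.22.
Total outlay = 96 × $9,207.22 + $6,250.00 = $890,143.12.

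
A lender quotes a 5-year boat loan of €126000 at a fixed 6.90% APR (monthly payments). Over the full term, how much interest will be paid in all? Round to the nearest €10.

At 6.90% the monthly rate is 0.0057500, so the payment is 126,000 × 0.0057500 / (1 − 1.0057500^−60) = €2,489.01.
Total paid = 60 × €2,489.01 = €149,340.60; interest = €149,340.60 − €126,000 = €23,340.60.

€23,340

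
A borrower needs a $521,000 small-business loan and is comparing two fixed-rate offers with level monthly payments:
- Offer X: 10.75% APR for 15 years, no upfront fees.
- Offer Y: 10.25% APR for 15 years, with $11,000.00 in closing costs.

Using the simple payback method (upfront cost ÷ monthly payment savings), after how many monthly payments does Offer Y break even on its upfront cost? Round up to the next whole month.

69 months

Offer X: at 10.75% the monthly rate is 0.0089583, so the payment is 521,000 × 0.0089583 / (1 − 1.0089583^−180) = $5,840.14.
Offer Y: monthly rate = 10.25%/12 = 0.0085417; payment = 521,000 × 0.0085417 / (1 − (1+0.0085417)^−180) = $5,678.64.
Monthly savings = $5,840.14 − $5,678.64 = $161.50.
Break-even = $11,000.00 / $161.50 = 68.11 → 69 months.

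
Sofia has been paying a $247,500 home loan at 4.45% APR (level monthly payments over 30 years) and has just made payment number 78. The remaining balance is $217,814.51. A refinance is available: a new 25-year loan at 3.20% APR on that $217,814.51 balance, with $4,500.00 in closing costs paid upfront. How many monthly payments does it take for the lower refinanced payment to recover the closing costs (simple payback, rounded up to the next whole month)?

Current payment = 247,500 × 4.45%/12 / (1 − (1+0.0037083)^−360) = $1,246.70.
Refinanced payment = 217,814.51 × 0.0026667 / (1 − (1+0.0026667)^−300) = $1,055.70.
Monthly savings = $1,246.70 − $1,055.70 = $191.00.
Break-even = $4,500.00 / $191.00 = 23.56 → 24 months.

24 months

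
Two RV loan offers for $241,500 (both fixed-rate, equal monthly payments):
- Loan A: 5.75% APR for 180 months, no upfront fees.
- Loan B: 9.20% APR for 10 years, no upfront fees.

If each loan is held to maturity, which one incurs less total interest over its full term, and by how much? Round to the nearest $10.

Loan A: monthly rate = 5.75%/12 = 0.0047917; payment = 241,500 × 0.0047917 / (1 − (1+0.0047917)^−180) = $2,005.44.
Total interest on Loan A = 180 × $2,005.44 − $241,500 = $119,479.20.
Loan B: at 9.20% the monthly rate is 0.0076667, so the payment is 241,500 × 0.0076667 / (1 − 1.0076667^−120) = $3,085.42.
Total interest on Loan B = 120 × $3,085.42 − $241,500 = $128,750.40.
Loan A is lower by $9,271.20.

Loan A by $9,270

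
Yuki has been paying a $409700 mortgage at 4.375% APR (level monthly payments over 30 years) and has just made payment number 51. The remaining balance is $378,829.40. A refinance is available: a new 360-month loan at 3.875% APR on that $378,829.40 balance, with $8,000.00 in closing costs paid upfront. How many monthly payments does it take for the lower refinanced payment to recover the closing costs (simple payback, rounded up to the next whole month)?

31 months

Current payment = 409,700 × 4.375%/12 / (1 − (1+0.0036458)^−360) = $2,045.57.
Refinanced payment = 378,829.40 × 0.0032292 / (1 − (1+0.0032292)^−360) = $1,781.40.
Monthly savings = $2,045.57 − $1,781.40 = $264.17.
Break-even = $8,000.00 / $264.17 = 30.28 → 31 months.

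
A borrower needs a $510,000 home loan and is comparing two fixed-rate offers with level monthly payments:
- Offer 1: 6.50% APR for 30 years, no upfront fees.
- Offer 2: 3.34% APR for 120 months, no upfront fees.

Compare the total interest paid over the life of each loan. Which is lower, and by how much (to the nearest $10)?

Offer 2 by $559,870

Offer 1: monthly rate = 6.5%/12 = 0.0054167; payment = 510,000 × 0.0054167 / (1 − (1+0.0054167)^−360) = $3,223.55.
Total interest on Offer 1 = 360 × $3,223.55 − $510,000 = $650,478.00.
Offer 2: monthly rate = 3.34%/12 = 0.0027833; payment = 510,000 × 0.0027833 / (1 − (1+0.0027833)^−120) = $5,005.04.
Total interest on Offer 2 = 120 × $5,005.04 − $510,000 = $90,604.80.
Offer 2 is lower by $559,873.20.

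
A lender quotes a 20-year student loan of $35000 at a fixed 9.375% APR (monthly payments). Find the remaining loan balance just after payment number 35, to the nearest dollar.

With monthly rate i = 9.375%/12 = 0.0078125, the balance after k of n payments is P · [(1+i)^n − (1+i)^k] / [(1+i)^n − 1].
(1+0.0078125)^240 = 6.47347919 and (1+0.0078125)^35 = 1.31307920, so the balance is 35,000 × (6.47347919 − 1.31307920) / (6.47347919 − 1) = $32,998.02.

$32,998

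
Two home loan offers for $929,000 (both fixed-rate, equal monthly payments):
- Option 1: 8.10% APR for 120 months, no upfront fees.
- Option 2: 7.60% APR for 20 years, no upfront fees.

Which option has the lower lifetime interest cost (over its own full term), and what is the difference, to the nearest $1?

Option 1 by $451,351

Option 1: at 8.10% the monthly rate is 0.0067500, so the payment is 929,000 × 0.0067500 / (1 − 1.0067500^−120) = $11,320.48.
Total interest on Option 1 = 120 × $11,320.48 − $929,000 = $429,457.60.
Option 2: at 7.60% the monthly rate is 0.0063333, so the payment is 929,000 × 0.0063333 / (1 − 1.0063333^−240) = $7,540.87.
Total interest on Option 2 = 240 × $7,540.87 − $929,000 = $880,808.80.
Option 1 is lower by $451,351.20.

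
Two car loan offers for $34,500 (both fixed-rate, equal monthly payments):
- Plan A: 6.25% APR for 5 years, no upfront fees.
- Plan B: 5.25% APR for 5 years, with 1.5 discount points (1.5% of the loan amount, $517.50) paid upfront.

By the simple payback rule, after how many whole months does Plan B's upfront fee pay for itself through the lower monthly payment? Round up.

Plan A: monthly rate = 6.25%/12 = 0.0052083; payment = 34,500 × 0.0052083 / (1 − (1+0.0052083)^−60) = $671.00.
Plan B: at 5.25% the monthly rate is 0.0043750, so the payment is 34,500 × 0.0043750 / (1 − 1.0043750^−60) = $655.02.
Monthly savings = $671.00 − $655.02 = $15.98.
Break-even = $517.50 / $15.98 = 32.38 → 33 months.

33 months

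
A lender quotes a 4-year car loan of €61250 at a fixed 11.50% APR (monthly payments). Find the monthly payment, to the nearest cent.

At 11.50% the monthly rate is 0.0095833, so the payment is 61,250 × 0.0095833 / (1 − 1.0095833^−48) = €1,597.95.

€1,597.95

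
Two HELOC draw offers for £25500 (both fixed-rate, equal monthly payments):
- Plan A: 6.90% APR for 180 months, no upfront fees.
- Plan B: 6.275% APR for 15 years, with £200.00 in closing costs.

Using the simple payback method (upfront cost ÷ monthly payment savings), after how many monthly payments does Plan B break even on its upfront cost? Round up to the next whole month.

23 months

Plan A: monthly rate = 6.9%/12 = 0.0057500; payment = 25,500 × 0.0057500 / (1 − (1+0.0057500)^−180) = £227.78.
Plan B: monthly rate = 6.275%/12 = 0.0052292; payment = 25,500 × 0.0052292 / (1 − (1+0.0052292)^−180) = £218.99.
Monthly savings = £227.78 − £218.99 = £8.79.
Break-even = £200.00 / £8.79 = 22.75 → 23 months.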